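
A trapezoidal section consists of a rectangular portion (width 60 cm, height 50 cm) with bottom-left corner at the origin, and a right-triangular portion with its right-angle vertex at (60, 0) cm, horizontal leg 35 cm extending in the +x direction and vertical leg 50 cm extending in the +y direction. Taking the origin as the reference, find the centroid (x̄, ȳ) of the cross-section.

x̄ = 39.41 cm, ȳ = 23.12 cm

rectangular portion: A = 60 × 50 = 3000.00, centroid at (30.00, 25.00).
triangular portion: A = ½·35·50 = 875.00, centroid at (71.67, 16.67).
ΣA = 3875.00 cm²
ΣAx̄ = (3000.00)(30.00) + (875.00)(71.67) = 152708.33 cm³
ΣAȳ = (3000.00)(25.00) + (875.00)(16.67) = 89583.33 cm³
x̄ = 152708.33 / 3875.00 = 39.41 cm
ȳ = 89583.33 / 3875.00 = 23.12 cm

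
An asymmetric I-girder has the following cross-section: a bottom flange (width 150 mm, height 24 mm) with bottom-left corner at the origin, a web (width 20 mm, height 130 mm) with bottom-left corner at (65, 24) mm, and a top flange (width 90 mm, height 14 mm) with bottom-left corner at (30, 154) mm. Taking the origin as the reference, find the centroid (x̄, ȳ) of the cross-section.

x̄ = 75.00 mm, ȳ = 64.00 mm

Part | A | x̄ᵢ | ȳᵢ | A·x̄ᵢ | A·ȳᵢ
bottom flange | 3600.00 | 75.00 | 12.00 | 270000.00 | 43200.00
web | 2600.00 | 75.00 | 89.00 | 195000.00 | 231400.00
top flange | 1260.00 | 75.00 | 161.00 | 94500.00 | 202860.00
Σ | 7460.00 |  |  | 559500.00 | 477460.00
x̄ = 559500.00 / 7460.00 = 75.00 mm
ȳ = 477460.00 / 7460.00 = 64.00 mm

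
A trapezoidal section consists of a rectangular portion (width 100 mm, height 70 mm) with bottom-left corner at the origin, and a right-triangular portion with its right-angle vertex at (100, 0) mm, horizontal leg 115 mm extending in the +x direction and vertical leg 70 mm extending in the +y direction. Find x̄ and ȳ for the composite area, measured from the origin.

x̄ = 82.25 mm, ȳ = 30.74 mm

rectangular portion: A = 100 × 70 = 7000.00, centroid at (50.00, 35.00).
triangular portion: A = ½·115·70 = 4025.00, centroid at (138.33, 23.33).
ΣA = 11025.00 mm²
ΣAx̄ = (7000.00)(50.00) + (4025.00)(138.33) = 906791.67 mm³
ΣAȳ = (7000.00)(35.00) + (4025.00)(23.33) = 338916.67 mm³
x̄ = 906791.67 / 11025.00 = 82.25 mm
ȳ = 338916.67 / 11025.00 = 30.74 mm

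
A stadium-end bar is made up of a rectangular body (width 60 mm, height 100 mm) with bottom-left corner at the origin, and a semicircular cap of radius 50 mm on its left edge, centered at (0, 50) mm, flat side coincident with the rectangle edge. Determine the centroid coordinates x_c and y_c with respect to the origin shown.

rectangular body: A = 60 × 100 = 6000.00, centroid at (30.00, 50.00).
semicircular end: A = ½π·50² = 3926.99, centroid at (-21.22, 50.00).
ΣA = 9926.99 mm²
ΣAx_c = (6000.00)(30.00) + (3926.99)(-21.22) = 96666.67 mm³
ΣAy_c = (6000.00)(50.00) + (3926.99)(50.00) = 496349.54 mm³
x_c = 96666.67 / 9926.99 = 9.74 mm
y_c = 496349.54 / 9926.99 = 50.00 mm

x_c = 9.74 mm, y_c = 50.00 mm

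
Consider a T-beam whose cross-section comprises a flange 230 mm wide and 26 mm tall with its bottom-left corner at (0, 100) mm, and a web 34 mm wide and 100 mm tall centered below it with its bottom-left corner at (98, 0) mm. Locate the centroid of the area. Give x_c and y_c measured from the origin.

x_c = 115.00 mm, y_c = 90.16 mm

web: A = 34 × 100 = 3400.00, centroid at (115.00, 50.00).
flange: A = 230 × 26 = 5980.00, centroid at (115.00, 113.00).
ΣA = 9380.00 mm², ΣAx_c = 1078700.00 mm³, ΣAy_c = 845740.00 mm³.
x_c = 1078700.00/9380.00 = 115.00 mm; y_c = 845740.00/9380.00 = 90.16 mm.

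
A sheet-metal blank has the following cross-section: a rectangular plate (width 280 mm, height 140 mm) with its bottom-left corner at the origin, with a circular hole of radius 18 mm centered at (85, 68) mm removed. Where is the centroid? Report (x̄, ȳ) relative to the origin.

Part | A | x̄ᵢ | ȳᵢ | A·x̄ᵢ | A·ȳᵢ
plate | 39200.00 | 140.00 | 70.00 | 5488000.00 | 2744000.00
hole | -1017.88 | 85.00 | 68.00 | -86519.46 | -69215.57
Σ | 38182.12 |  |  | 5401480.54 | 2674784.43
x̄ = 5401480.54 / 38182.12 = 141.47 mm
ȳ = 2674784.43 / 38182.12 = 70.05 mm

x̄ = 141.47 mm, ȳ = 70.05 mm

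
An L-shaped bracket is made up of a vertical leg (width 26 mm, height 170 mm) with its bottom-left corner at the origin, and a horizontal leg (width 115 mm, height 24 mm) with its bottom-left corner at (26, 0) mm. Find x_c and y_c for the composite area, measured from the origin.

Part | A | x̄ᵢ | ȳᵢ | A·x̄ᵢ | A·ȳᵢ
vertical leg | 4420.00 | 13.00 | 85.00 | 57460.00 | 375700.00
horizontal leg | 2760.00 | 83.50 | 12.00 | 230460.00 | 33120.00
Σ | 7180.00 |  |  | 287920.00 | 408820.00
x_c = 287920.00 / 7180.00 = 40.10 mm
y_c = 408820.00 / 7180.00 = 56.94 mm

x_c = 40.10 mm, y_c = 56.94 mm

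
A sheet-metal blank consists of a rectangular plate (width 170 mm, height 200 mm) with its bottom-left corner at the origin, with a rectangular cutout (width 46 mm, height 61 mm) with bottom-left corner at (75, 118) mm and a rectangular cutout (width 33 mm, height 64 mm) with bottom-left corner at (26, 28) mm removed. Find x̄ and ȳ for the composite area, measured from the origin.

x̄ = 86.83 mm, ȳ = 98.23 mm

plate: A = 170 × 200 = 34000.00, centroid at (85.00, 100.00).
hole 1: A = −(46 × 61) = -2806.00, centroid at (98.00, 148.50).
hole 2: A = −(33 × 64) = -2112.00, centroid at (42.50, 60.00).
ΣA = 29082.00 mm²
ΣAx̄ = (34000.00)(85.00) + (-2806.00)(98.00) + (-2112.00)(42.50) = 2525252.00 mm³
ΣAȳ = (34000.00)(100.00) + (-2806.00)(148.50) + (-2112.00)(60.00) = 2856589.00 mm³
x̄ = 2525252.00 / 29082.00 = 86.83 mm
ȳ = 2856589.00 / 29082.00 = 98.23 mm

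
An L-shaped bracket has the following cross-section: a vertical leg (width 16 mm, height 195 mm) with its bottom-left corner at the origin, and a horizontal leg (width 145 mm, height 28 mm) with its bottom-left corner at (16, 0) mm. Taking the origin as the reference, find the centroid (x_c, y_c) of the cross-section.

x_c = 53.52 mm, y_c = 50.28 mm

vertical leg: A = 16 × 195 = 3120.00, centroid at (8.00, 97.50).
horizontal leg: A = 145 × 28 = 4060.00, centroid at (88.50, 14.00).
ΣA = 7180.00 mm²
ΣAx_c = (3120.00)(8.00) + (4060.00)(88.50) = 384270.00 mm³
ΣAy_c = (3120.00)(97.50) + (4060.00)(14.00) = 361040.00 mm³
x_c = 384270.00 / 7180.00 = 53.52 mm
y_c = 361040.00 / 7180.00 = 50.28 mm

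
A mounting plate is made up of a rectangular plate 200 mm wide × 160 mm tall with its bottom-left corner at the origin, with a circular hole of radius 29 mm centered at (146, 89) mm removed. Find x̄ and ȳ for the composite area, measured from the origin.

Part | A | x̄ᵢ | ȳᵢ | A·x̄ᵢ | A·ȳᵢ
plate | 32000.00 | 100.00 | 80.00 | 3200000.00 | 2560000.00
hole | -2642.08 | 146.00 | 89.00 | -385743.60 | -235145.07
Σ | 29357.92 |  |  | 2814256.40 | 2324854.93
x̄ = 2814256.40 / 29357.92 = 95.86 mm
ȳ = 2324854.93 / 29357.92 = 79.19 mm

x̄ = 95.86 mm, ȳ = 79.19 mm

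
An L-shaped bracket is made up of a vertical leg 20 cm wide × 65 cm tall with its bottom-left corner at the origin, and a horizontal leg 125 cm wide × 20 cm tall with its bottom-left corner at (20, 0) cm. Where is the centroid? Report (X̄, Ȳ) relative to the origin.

Part | A | x̄ᵢ | ȳᵢ | A·x̄ᵢ | A·ȳᵢ
vertical leg | 1300.00 | 10.00 | 32.50 | 13000.00 | 42250.00
horizontal leg | 2500.00 | 82.50 | 10.00 | 206250.00 | 25000.00
Σ | 3800.00 |  |  | 219250.00 | 67250.00
X̄ = 219250.00 / 3800.00 = 57.70 cm
Ȳ = 67250.00 / 3800.00 = 17.70 cm

X̄ = 57.70 cm, Ȳ = 17.70 cm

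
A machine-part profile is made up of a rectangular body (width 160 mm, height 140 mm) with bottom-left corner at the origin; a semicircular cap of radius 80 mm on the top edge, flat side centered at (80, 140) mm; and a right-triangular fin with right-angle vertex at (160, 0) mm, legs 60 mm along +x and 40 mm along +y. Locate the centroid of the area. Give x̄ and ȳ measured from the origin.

rectangular body: A = 160 × 140 = 22400.00, centroid at (80.00, 70.00).
semicircular top: A = ½π·80² = 10053.10, centroid at (80.00, 173.95).
triangular fin: A = ½·60·40 = 1200.00, centroid at (180.00, 13.33).
ΣA = 33653.10 mm²
ΣAx̄ = (22400.00)(80.00) + (10053.10)(80.00) + (1200.00)(180.00) = 2812247.72 mm³
ΣAȳ = (22400.00)(70.00) + (10053.10)(173.95) + (1200.00)(13.33) = 3332766.84 mm³
x̄ = 2812247.72 / 33653.10 = 83.57 mm
ȳ = 3332766.84 / 33653.10 = 99.03 mm

x̄ = 83.57 mm, ȳ = 99.03 mm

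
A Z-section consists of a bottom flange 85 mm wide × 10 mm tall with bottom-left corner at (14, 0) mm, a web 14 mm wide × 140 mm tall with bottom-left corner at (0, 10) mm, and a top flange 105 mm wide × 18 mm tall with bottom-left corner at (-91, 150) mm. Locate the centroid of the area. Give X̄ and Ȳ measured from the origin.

bottom flange: A = 85 × 10 = 850.00, centroid at (56.50, 5.00).
web: A = 14 × 140 = 1960.00, centroid at (7.00, 80.00).
top flange: A = 105 × 18 = 1890.00, centroid at (-38.50, 159.00).
ΣA = 4700.00 mm², ΣAX̄ = -11020.00 mm³, ΣAȲ = 461560.00 mm³.
X̄ = -11020.00/4700.00 = -2.34 mm; Ȳ = 461560.00/4700.00 = 98.20 mm.

X̄ = -2.34 mm, Ȳ = 98.20 mm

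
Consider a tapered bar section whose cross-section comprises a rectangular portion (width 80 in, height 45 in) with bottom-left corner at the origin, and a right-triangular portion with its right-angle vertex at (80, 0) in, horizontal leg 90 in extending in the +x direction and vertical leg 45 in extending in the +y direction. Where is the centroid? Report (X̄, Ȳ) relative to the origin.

rectangular portion: A = 80 × 45 = 3600.00, centroid at (40.00, 22.50).
triangular portion: A = ½·90·45 = 2025.00, centroid at (110.00, 15.00).
ΣA = 5625.00 in², ΣAX̄ = 366750.00 in³, ΣAȲ = 111375.00 in³.
X̄ = 366750.00/5625.00 = 65.20 in; Ȳ = 111375.00/5625.00 = 19.80 in.

X̄ = 65.20 in, Ȳ = 19.80 in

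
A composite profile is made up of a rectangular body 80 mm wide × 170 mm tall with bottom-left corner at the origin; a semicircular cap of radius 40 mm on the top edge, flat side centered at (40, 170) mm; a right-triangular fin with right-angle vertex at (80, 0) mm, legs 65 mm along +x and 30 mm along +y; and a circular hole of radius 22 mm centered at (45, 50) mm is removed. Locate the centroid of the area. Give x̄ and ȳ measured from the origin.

x̄ = 43.37 mm, ȳ = 100.18 mm

rectangular body: A = 80 × 170 = 13600.00, centroid at (40.00, 85.00).
semicircular top: A = ½π·40² = 2513.27, centroid at (40.00, 186.98).
triangular fin: A = ½·65·30 = 975.00, centroid at (101.67, 10.00).
hole: A = −π·22² = -1520.53, centroid at (45.00, 50.00).
ΣA = 15567.74 mm², ΣAx̄ = 675232.08 mm³, ΣAȳ = 1559646.73 mm³.
x̄ = 675232.08/15567.74 = 43.37 mm; ȳ = 1559646.73/15567.74 = 100.18 mm.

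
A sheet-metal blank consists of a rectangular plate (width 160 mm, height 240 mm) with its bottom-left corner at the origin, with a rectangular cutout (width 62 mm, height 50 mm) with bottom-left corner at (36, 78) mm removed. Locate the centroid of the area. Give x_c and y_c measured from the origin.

x_c = 81.14 mm, y_c = 121.49 mm

plate: A = 160 × 240 = 38400.00, centroid at (80.00, 120.00).
hole: A = −(62 × 50) = -3100.00, centroid at (67.00, 103.00).
ΣA = 35300.00 mm²
ΣAx_c = (38400.00)(80.00) + (-3100.00)(67.00) = 2864300.00 mm³
ΣAy_c = (38400.00)(120.00) + (-3100.00)(103.00) = 4288700.00 mm³
x_c = 2864300.00 / 35300.00 = 81.14 mm
y_c = 4288700.00 / 35300.00 = 121.49 mm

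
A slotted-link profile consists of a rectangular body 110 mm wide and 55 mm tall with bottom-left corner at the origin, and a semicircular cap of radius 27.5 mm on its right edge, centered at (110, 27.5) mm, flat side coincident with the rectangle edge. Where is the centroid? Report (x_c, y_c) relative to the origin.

x_c = 65.94 mm, y_c = 27.50 mm

rectangular body: A = 110 × 55 = 6050.00, centroid at (55.00, 27.50).
semicircular end: A = ½π·27.5² = 1187.91, centroid at (121.67, 27.50).
ΣA = 7237.91 mm²
ΣAx_c = (6050.00)(55.00) + (1187.91)(121.67) = 477285.20 mm³
ΣAy_c = (6050.00)(27.50) + (1187.91)(27.50) = 199042.65 mm³
x_c = 477285.20 / 7237.91 = 65.94 mm
y_c = 199042.65 / 7237.91 = 27.50 mm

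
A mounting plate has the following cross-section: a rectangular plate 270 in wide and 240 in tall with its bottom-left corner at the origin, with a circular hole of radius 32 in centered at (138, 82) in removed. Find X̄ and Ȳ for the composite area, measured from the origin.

plate: A = 270 × 240 = 64800.00, centroid at (135.00, 120.00).
hole: A = −π·32² = -3216.99, centroid at (138.00, 82.00).
ΣA = 61583.01 in²
ΣAX̄ = (64800.00)(135.00) + (-3216.99)(138.00) = 8304055.26 in³
ΣAȲ = (64800.00)(120.00) + (-3216.99)(82.00) = 7512206.75 in³
X̄ = 8304055.26 / 61583.01 = 134.84 in
Ȳ = 7512206.75 / 61583.01 = 121.99 in

X̄ = 134.84 in, Ȳ = 121.99 in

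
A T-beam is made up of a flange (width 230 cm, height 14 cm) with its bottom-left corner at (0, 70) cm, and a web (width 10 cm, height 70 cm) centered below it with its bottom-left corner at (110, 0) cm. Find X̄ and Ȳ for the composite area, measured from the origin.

web: A = 10 × 70 = 700.00, centroid at (115.00, 35.00).
flange: A = 230 × 14 = 3220.00, centroid at (115.00, 77.00).
ΣA = 3920.00 cm², ΣAX̄ = 450800.00 cm³, ΣAȲ = 272440.00 cm³.
X̄ = 450800.00/3920.00 = 115.00 cm; Ȳ = 272440.00/3920.00 = 69.50 cm.

X̄ = 115.00 cm, Ȳ = 69.50 cm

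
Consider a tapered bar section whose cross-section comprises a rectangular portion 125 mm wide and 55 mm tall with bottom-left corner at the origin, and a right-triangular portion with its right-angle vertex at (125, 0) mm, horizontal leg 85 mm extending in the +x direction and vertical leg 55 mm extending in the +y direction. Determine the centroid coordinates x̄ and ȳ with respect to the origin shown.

rectangular portion: A = 125 × 55 = 6875.00, centroid at (62.50, 27.50).
triangular portion: A = ½·85·55 = 2337.50, centroid at (153.33, 18.33).
ΣA = 9212.50 mm², ΣAx̄ = 788104.17 mm³, ΣAȳ = 231916.67 mm³.
x̄ = 788104.17/9212.50 = 85.55 mm; ȳ = 231916.67/9212.50 = 25.17 mm.

x̄ = 85.55 mm, ȳ = 25.17 mm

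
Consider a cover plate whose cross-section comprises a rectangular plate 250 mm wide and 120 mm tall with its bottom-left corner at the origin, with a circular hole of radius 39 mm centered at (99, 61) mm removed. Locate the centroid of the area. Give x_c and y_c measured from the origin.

x_c = 129.93 mm, y_c = 59.81 mm

plate: A = 250 × 120 = 30000.00, centroid at (125.00, 60.00).
hole: A = −π·39² = -4778.36, centroid at (99.00, 61.00).
ΣA = 25221.64 mm², ΣAx_c = 3276942.12 mm³, ΣAy_c = 1508519.89 mm³.
x_c = 3276942.12/25221.64 = 129.93 mm; y_c = 1508519.89/25221.64 = 59.81 mm.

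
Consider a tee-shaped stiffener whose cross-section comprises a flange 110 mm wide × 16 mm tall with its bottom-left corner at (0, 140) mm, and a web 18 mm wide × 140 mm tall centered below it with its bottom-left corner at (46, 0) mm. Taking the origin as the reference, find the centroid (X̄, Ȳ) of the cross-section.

web: A = 18 × 140 = 2520.00, centroid at (55.00, 70.00).
flange: A = 110 × 16 = 1760.00, centroid at (55.00, 148.00).
ΣA = 4280.00 mm², ΣAX̄ = 235400.00 mm³, ΣAȲ = 436880.00 mm³.
X̄ = 235400.00/4280.00 = 55.00 mm; Ȳ = 436880.00/4280.00 = 102.07 mm.

X̄ = 55.00 mm, Ȳ = 102.07 mm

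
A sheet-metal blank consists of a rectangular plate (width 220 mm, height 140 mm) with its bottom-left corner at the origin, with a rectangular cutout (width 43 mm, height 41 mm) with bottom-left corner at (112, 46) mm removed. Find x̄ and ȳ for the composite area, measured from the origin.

Part | A | x̄ᵢ | ȳᵢ | A·x̄ᵢ | A·ȳᵢ
plate | 30800.00 | 110.00 | 70.00 | 3388000.00 | 2156000.00
hole | -1763.00 | 133.50 | 66.50 | -235360.50 | -117239.50
Σ | 29037.00 |  |  | 3152639.50 | 2038760.50
x̄ = 3152639.50 / 29037.00 = 108.57 mm
ȳ = 2038760.50 / 29037.00 = 70.21 mm

x̄ = 108.57 mm, ȳ = 70.21 mm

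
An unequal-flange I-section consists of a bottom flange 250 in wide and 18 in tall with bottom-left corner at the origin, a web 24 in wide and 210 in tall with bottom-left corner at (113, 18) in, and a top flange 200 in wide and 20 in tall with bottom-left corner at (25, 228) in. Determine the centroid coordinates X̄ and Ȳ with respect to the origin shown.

X̄ = 125.00 in, Ȳ = 119.09 in

bottom flange: A = 250 × 18 = 4500.00, centroid at (125.00, 9.00).
web: A = 24 × 210 = 5040.00, centroid at (125.00, 123.00).
top flange: A = 200 × 20 = 4000.00, centroid at (125.00, 238.00).
ΣA = 13540.00 in², ΣAX̄ = 1692500.00 in³, ΣAȲ = 1612420.00 in³.
X̄ = 1692500.00/13540.00 = 125.00 in; Ȳ = 1612420.00/13540.00 = 119.09 in.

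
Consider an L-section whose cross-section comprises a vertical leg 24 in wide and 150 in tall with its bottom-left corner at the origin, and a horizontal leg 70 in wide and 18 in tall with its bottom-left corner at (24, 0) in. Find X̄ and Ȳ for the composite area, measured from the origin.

X̄ = 24.19 in, Ȳ = 57.89 in

vertical leg: A = 24 × 150 = 3600.00, centroid at (12.00, 75.00).
horizontal leg: A = 70 × 18 = 1260.00, centroid at (59.00, 9.00).
ΣA = 4860.00 in², ΣAX̄ = 117540.00 in³, ΣAȲ = 281340.00 in³.
X̄ = 117540.00/4860.00 = 24.19 in; Ȳ = 281340.00/4860.00 = 57.89 in.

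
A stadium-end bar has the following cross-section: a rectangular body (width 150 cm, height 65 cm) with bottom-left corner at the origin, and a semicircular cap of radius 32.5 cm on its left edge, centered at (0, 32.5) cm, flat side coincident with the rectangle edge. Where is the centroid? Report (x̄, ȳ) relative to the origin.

rectangular body: A = 150 × 65 = 9750.00, centroid at (75.00, 32.50).
semicircular end: A = ½π·32.5² = 1659.15, centroid at (-13.79, 32.50).
ΣA = 11409.15 cm²
ΣAx̄ = (9750.00)(75.00) + (1659.15)(-13.79) = 708364.58 cm³
ΣAȳ = (9750.00)(32.50) + (1659.15)(32.50) = 370797.49 cm³
x̄ = 708364.58 / 11409.15 = 62.09 cm
ȳ = 370797.49 / 11409.15 = 32.50 cm

x̄ = 62.09 cm, ȳ = 32.50 cm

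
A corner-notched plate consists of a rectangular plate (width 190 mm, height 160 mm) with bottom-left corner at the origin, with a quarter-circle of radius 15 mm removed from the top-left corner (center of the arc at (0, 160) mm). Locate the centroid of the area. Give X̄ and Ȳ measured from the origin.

X̄ = 95.52 mm, Ȳ = 79.57 mm

Part | A | x̄ᵢ | ȳᵢ | A·x̄ᵢ | A·ȳᵢ
plate | 30400.00 | 95.00 | 80.00 | 2888000.00 | 2432000.00
removed quarter-circle | -176.71 | 6.37 | 153.63 | -1125.00 | -27149.33
Σ | 30223.29 |  |  | 2886875.00 | 2404850.67
X̄ = 2886875.00 / 30223.29 = 95.52 mm
Ȳ = 2404850.67 / 30223.29 = 79.57 mm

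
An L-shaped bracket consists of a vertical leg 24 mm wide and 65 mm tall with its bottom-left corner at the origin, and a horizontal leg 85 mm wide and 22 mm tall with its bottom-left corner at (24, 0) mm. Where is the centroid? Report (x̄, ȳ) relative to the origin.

x̄ = 41.71 mm, ȳ = 20.78 mm

Part | A | x̄ᵢ | ȳᵢ | A·x̄ᵢ | A·ȳᵢ
vertical leg | 1560.00 | 12.00 | 32.50 | 18720.00 | 50700.00
horizontal leg | 1870.00 | 66.50 | 11.00 | 124355.00 | 20570.00
Σ | 3430.00 |  |  | 143075.00 | 71270.00
x̄ = 143075.00 / 3430.00 = 41.71 mm
ȳ = 71270.00 / 3430.00 = 20.78 mm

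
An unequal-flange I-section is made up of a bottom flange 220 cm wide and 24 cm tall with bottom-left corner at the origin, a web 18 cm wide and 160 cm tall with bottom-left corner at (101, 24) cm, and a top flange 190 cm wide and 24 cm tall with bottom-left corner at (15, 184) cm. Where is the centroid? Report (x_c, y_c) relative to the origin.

x_c = 110.00 cm, y_c = 98.79 cm

bottom flange: A = 220 × 24 = 5280.00, centroid at (110.00, 12.00).
web: A = 18 × 160 = 2880.00, centroid at (110.00, 104.00).
top flange: A = 190 × 24 = 4560.00, centroid at (110.00, 196.00).
ΣA = 12720.00 cm², ΣAx_c = 1399200.00 cm³, ΣAy_c = 1256640.00 cm³.
x_c = 1399200.00/12720.00 = 110.00 cm; y_c = 1256640.00/12720.00 = 98.79 cm.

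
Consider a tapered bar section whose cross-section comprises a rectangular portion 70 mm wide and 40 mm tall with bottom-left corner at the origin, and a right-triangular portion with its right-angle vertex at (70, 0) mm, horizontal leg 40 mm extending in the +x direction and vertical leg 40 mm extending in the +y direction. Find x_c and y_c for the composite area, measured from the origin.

Part | A | x̄ᵢ | ȳᵢ | A·x̄ᵢ | A·ȳᵢ
rectangular portion | 2800.00 | 35.00 | 20.00 | 98000.00 | 56000.00
triangular portion | 800.00 | 83.33 | 13.33 | 66666.67 | 10666.67
Σ | 3600.00 |  |  | 164666.67 | 66666.67
x_c = 164666.67 / 3600.00 = 45.74 mm
y_c = 66666.67 / 3600.00 = 18.52 mm

x_c = 45.74 mm, y_c = 18.52 mm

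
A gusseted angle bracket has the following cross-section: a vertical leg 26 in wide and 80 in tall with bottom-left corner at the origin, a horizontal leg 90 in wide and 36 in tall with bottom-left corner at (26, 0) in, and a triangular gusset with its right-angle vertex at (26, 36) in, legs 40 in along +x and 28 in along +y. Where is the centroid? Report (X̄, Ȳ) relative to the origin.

vertical leg: A = 26 × 80 = 2080.00, centroid at (13.00, 40.00).
horizontal leg: A = 90 × 36 = 3240.00, centroid at (71.00, 18.00).
gusset: A = ½·40·28 = 560.00, centroid at (39.33, 45.33).
ΣA = 5880.00 in², ΣAX̄ = 279106.67 in³, ΣAȲ = 166906.67 in³.
X̄ = 279106.67/5880.00 = 47.47 in; Ȳ = 166906.67/5880.00 = 28.39 in.

X̄ = 47.47 in, Ȳ = 28.39 in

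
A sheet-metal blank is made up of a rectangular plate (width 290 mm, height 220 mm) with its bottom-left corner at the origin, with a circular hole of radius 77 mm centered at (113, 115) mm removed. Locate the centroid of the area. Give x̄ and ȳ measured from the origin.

plate: A = 290 × 220 = 63800.00, centroid at (145.00, 110.00).
hole: A = −π·77² = -18626.50, centroid at (113.00, 115.00).
ΣA = 45173.50 mm², ΣAx̄ = 7146205.18 mm³, ΣAȳ = 4875952.17 mm³.
x̄ = 7146205.18/45173.50 = 158.19 mm; ȳ = 4875952.17/45173.50 = 107.94 mm.

x̄ = 158.19 mm, ȳ = 107.94 mm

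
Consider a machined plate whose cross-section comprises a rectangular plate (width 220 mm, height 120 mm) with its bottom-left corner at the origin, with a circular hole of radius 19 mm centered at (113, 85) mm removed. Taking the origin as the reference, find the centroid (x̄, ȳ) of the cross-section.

plate: A = 220 × 120 = 26400.00, centroid at (110.00, 60.00).
hole: A = −π·19² = -1134.11, centroid at (113.00, 85.00).
ΣA = 25265.89 mm², ΣAx̄ = 2775845.01 mm³, ΣAȳ = 1487600.23 mm³.
x̄ = 2775845.01/25265.89 = 109.87 mm; ȳ = 1487600.23/25265.89 = 58.88 mm.

x̄ = 109.87 mm, ȳ = 58.88 mm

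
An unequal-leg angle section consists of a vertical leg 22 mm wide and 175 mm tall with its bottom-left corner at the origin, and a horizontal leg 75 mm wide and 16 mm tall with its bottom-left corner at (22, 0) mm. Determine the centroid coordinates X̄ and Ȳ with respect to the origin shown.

vertical leg: A = 22 × 175 = 3850.00, centroid at (11.00, 87.50).
horizontal leg: A = 75 × 16 = 1200.00, centroid at (59.50, 8.00).
ΣA = 5050.00 mm², ΣAX̄ = 113750.00 mm³, ΣAȲ = 346475.00 mm³.
X̄ = 113750.00/5050.00 = 22.52 mm; Ȳ = 346475.00/5050.00 = 68.61 mm.

X̄ = 22.52 mm, Ȳ = 68.61 mm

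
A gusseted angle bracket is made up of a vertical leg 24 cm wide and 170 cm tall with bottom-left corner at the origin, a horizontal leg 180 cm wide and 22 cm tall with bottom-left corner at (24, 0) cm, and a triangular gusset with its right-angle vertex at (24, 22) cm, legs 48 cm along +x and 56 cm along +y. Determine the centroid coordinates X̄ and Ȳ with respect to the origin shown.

X̄ = 59.05 cm, Ȳ = 47.42 cm

Part | A | x̄ᵢ | ȳᵢ | A·x̄ᵢ | A·ȳᵢ
vertical leg | 4080.00 | 12.00 | 85.00 | 48960.00 | 346800.00
horizontal leg | 3960.00 | 114.00 | 11.00 | 451440.00 | 43560.00
gusset | 1344.00 | 40.00 | 40.67 | 53760.00 | 54656.00
Σ | 9384.00 |  |  | 554160.00 | 445016.00
X̄ = 554160.00 / 9384.00 = 59.05 cm
Ȳ = 445016.00 / 9384.00 = 47.42 cm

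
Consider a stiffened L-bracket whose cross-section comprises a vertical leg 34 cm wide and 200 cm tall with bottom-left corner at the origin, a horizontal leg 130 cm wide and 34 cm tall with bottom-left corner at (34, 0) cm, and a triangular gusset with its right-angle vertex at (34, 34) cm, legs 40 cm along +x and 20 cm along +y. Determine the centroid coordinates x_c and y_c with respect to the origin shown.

x_c = 49.24 cm, y_c = 66.39 cm

vertical leg: A = 34 × 200 = 6800.00, centroid at (17.00, 100.00).
horizontal leg: A = 130 × 34 = 4420.00, centroid at (99.00, 17.00).
gusset: A = ½·40·20 = 400.00, centroid at (47.33, 40.67).
ΣA = 11620.00 cm²
ΣAx_c = (6800.00)(17.00) + (4420.00)(99.00) + (400.00)(47.33) = 572113.33 cm³
ΣAy_c = (6800.00)(100.00) + (4420.00)(17.00) + (400.00)(40.67) = 771406.67 cm³
x_c = 572113.33 / 11620.00 = 49.24 cm
y_c = 771406.67 / 11620.00 = 66.39 cm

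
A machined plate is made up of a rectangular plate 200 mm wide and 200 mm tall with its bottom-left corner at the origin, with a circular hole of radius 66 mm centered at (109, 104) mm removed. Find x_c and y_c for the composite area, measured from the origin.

Part | A | x̄ᵢ | ȳᵢ | A·x̄ᵢ | A·ȳᵢ
plate | 40000.00 | 100.00 | 100.00 | 4000000.00 | 4000000.00
hole | -13684.78 | 109.00 | 104.00 | -1491640.76 | -1423216.87
Σ | 26315.22 |  |  | 2508359.24 | 2576783.13
x_c = 2508359.24 / 26315.22 = 95.32 mm
y_c = 2576783.13 / 26315.22 = 97.92 mm

x_c = 95.32 mm, y_c = 97.92 mm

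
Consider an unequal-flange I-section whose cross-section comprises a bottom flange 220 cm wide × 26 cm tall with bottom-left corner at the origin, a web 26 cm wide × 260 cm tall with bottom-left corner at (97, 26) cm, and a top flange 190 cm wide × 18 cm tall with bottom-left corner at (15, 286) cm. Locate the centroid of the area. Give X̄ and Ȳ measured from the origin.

Part | A | x̄ᵢ | ȳᵢ | A·x̄ᵢ | A·ȳᵢ
bottom flange | 5720.00 | 110.00 | 13.00 | 629200.00 | 74360.00
web | 6760.00 | 110.00 | 156.00 | 743600.00 | 1054560.00
top flange | 3420.00 | 110.00 | 295.00 | 376200.00 | 1008900.00
Σ | 15900.00 |  |  | 1749000.00 | 2137820.00
X̄ = 1749000.00 / 15900.00 = 110.00 cm
Ȳ = 2137820.00 / 15900.00 = 134.45 cm

X̄ = 110.00 cm, Ȳ = 134.45 cm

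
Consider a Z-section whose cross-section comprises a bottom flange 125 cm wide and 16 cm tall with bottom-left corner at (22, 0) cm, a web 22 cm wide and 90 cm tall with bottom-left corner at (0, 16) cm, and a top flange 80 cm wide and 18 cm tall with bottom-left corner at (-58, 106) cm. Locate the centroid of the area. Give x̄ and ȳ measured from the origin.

Part | A | x̄ᵢ | ȳᵢ | A·x̄ᵢ | A·ȳᵢ
bottom flange | 2000.00 | 84.50 | 8.00 | 169000.00 | 16000.00
web | 1980.00 | 11.00 | 61.00 | 21780.00 | 120780.00
top flange | 1440.00 | -18.00 | 115.00 | -25920.00 | 165600.00
Σ | 5420.00 |  |  | 164860.00 | 302380.00
x̄ = 164860.00 / 5420.00 = 30.42 cm
ȳ = 302380.00 / 5420.00 = 55.79 cm

x̄ = 30.42 cm, ȳ = 55.79 cm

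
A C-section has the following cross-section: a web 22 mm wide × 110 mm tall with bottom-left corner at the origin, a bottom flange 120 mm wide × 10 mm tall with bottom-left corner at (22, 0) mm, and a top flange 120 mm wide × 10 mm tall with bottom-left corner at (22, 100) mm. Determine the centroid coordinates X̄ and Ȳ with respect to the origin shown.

web: A = 22 × 110 = 2420.00, centroid at (11.00, 55.00).
bottom flange: A = 120 × 10 = 1200.00, centroid at (82.00, 5.00).
top flange: A = 120 × 10 = 1200.00, centroid at (82.00, 105.00).
ΣA = 4820.00 mm², ΣAX̄ = 223420.00 mm³, ΣAȲ = 265100.00 mm³.
X̄ = 223420.00/4820.00 = 46.35 mm; Ȳ = 265100.00/4820.00 = 55.00 mm.

X̄ = 46.35 mm, Ȳ = 55.00 mm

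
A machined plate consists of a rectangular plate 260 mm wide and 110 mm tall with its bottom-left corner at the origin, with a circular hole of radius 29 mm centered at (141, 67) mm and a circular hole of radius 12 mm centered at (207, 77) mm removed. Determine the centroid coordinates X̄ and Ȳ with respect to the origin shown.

X̄ = 127.49 mm, Ȳ = 53.37 mm

plate: A = 260 × 110 = 28600.00, centroid at (130.00, 55.00).
hole 1: A = −π·29² = -2642.08, centroid at (141.00, 67.00).
hole 2: A = −π·12² = -452.39, centroid at (207.00, 77.00).
ΣA = 25505.53 mm²
ΣAX̄ = (28600.00)(130.00) + (-2642.08)(141.00) + (-452.39)(207.00) = 3251822.21 mm³
ΣAȲ = (28600.00)(55.00) + (-2642.08)(67.00) + (-452.39)(77.00) = 1361146.70 mm³
X̄ = 3251822.21 / 25505.53 = 127.49 mm
Ȳ = 1361146.70 / 25505.53 = 53.37 mm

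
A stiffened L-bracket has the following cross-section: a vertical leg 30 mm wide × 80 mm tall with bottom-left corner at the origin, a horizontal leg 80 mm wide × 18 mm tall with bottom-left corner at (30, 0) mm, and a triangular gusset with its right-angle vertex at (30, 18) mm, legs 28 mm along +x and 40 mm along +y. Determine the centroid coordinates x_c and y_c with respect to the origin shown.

Part | A | x̄ᵢ | ȳᵢ | A·x̄ᵢ | A·ȳᵢ
vertical leg | 2400.00 | 15.00 | 40.00 | 36000.00 | 96000.00
horizontal leg | 1440.00 | 70.00 | 9.00 | 100800.00 | 12960.00
gusset | 560.00 | 39.33 | 31.33 | 22026.67 | 17546.67
Σ | 4400.00 |  |  | 158826.67 | 126506.67
x_c = 158826.67 / 4400.00 = 36.10 mm
y_c = 126506.67 / 4400.00 = 28.75 mm

x_c = 36.10 mm, y_c = 28.75 mm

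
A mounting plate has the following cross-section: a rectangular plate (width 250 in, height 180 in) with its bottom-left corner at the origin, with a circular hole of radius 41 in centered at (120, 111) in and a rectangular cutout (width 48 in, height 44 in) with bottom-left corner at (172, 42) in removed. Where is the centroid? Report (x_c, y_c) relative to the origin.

x_c = 121.71 in, y_c = 88.51 in

plate: A = 250 × 180 = 45000.00, centroid at (125.00, 90.00).
hole 1: A = −π·41² = -5281.02, centroid at (120.00, 111.00).
hole 2: A = −(48 × 44) = -2112.00, centroid at (196.00, 64.00).
ΣA = 37606.98 in², ΣAx_c = 4577325.93 in³, ΣAy_c = 3328639.09 in³.
x_c = 4577325.93/37606.98 = 121.71 in; y_c = 3328639.09/37606.98 = 88.51 in.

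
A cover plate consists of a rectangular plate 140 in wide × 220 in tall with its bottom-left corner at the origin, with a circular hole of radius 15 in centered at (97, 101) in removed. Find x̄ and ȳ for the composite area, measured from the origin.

x̄ = 69.37 in, ȳ = 110.21 in

plate: A = 140 × 220 = 30800.00, centroid at (70.00, 110.00).
hole: A = −π·15² = -706.86, centroid at (97.00, 101.00).
ΣA = 30093.14 in², ΣAx̄ = 2087434.74 in³, ΣAȳ = 3316607.31 in³.
x̄ = 2087434.74/30093.14 = 69.37 in; ȳ = 3316607.31/30093.14 = 110.21 in.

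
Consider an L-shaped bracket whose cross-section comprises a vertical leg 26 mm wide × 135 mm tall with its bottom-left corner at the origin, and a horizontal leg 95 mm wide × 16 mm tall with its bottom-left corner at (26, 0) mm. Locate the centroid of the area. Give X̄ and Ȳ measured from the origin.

X̄ = 31.28 mm, Ȳ = 49.52 mm

Part | A | x̄ᵢ | ȳᵢ | A·x̄ᵢ | A·ȳᵢ
vertical leg | 3510.00 | 13.00 | 67.50 | 45630.00 | 236925.00
horizontal leg | 1520.00 | 73.50 | 8.00 | 111720.00 | 12160.00
Σ | 5030.00 |  |  | 157350.00 | 249085.00
X̄ = 157350.00 / 5030.00 = 31.28 mm
Ȳ = 249085.00 / 5030.00 = 49.52 mm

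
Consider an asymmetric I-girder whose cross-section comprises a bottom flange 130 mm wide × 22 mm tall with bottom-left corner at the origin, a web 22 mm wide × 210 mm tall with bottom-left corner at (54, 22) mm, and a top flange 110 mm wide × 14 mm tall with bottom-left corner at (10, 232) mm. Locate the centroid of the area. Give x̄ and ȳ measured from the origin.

bottom flange: A = 130 × 22 = 2860.00, centroid at (65.00, 11.00).
web: A = 22 × 210 = 4620.00, centroid at (65.00, 127.00).
top flange: A = 110 × 14 = 1540.00, centroid at (65.00, 239.00).
ΣA = 9020.00 mm², ΣAx̄ = 586300.00 mm³, ΣAȳ = 986260.00 mm³.
x̄ = 586300.00/9020.00 = 65.00 mm; ȳ = 986260.00/9020.00 = 109.34 mm.

x̄ = 65.00 mm, ȳ = 109.34 mm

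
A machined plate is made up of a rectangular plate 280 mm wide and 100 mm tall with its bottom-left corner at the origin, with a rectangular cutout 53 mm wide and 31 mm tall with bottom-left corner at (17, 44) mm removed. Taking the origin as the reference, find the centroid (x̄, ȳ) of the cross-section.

x̄ = 146.02 mm, ȳ = 49.41 mm

Part | A | x̄ᵢ | ȳᵢ | A·x̄ᵢ | A·ȳᵢ
plate | 28000.00 | 140.00 | 50.00 | 3920000.00 | 1400000.00
hole | -1643.00 | 43.50 | 59.50 | -71470.50 | -97758.50
Σ | 26357.00 |  |  | 3848529.50 | 1302241.50
x̄ = 3848529.50 / 26357.00 = 146.02 mm
ȳ = 1302241.50 / 26357.00 = 49.41 mm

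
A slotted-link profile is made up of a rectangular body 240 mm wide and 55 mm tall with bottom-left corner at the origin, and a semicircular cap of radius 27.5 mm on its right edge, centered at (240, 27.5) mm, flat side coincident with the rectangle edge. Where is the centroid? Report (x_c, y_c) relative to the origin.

x_c = 130.87 mm, y_c = 27.50 mm

Part | A | x̄ᵢ | ȳᵢ | A·x̄ᵢ | A·ȳᵢ
rectangular body | 13200.00 | 120.00 | 27.50 | 1584000.00 | 363000.00
semicircular end | 1187.91 | 251.67 | 27.50 | 298964.12 | 32667.65
Σ | 14387.91 |  |  | 1882964.12 | 395667.65
x_c = 1882964.12 / 14387.91 = 130.87 mm
y_c = 395667.65 / 14387.91 = 27.50 mm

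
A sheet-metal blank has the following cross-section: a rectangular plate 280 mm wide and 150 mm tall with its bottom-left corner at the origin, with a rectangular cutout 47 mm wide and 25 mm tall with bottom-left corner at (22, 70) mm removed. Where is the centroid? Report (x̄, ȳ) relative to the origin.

plate: A = 280 × 150 = 42000.00, centroid at (140.00, 75.00).
hole: A = −(47 × 25) = -1175.00, centroid at (45.50, 82.50).
ΣA = 40825.00 mm²
ΣAx̄ = (42000.00)(140.00) + (-1175.00)(45.50) = 5826537.50 mm³
ΣAȳ = (42000.00)(75.00) + (-1175.00)(82.50) = 3053062.50 mm³
x̄ = 5826537.50 / 40825.00 = 142.72 mm
ȳ = 3053062.50 / 40825.00 = 74.78 mm

x̄ = 142.72 mm, ȳ = 74.78 mm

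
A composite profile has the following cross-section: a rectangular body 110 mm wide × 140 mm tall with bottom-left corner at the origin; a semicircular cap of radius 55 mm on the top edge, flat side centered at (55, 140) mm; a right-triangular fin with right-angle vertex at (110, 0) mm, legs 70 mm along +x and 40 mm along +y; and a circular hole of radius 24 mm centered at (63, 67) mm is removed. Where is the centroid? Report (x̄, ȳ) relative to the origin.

x̄ = 59.82 mm, ȳ = 88.72 mm

rectangular body: A = 110 × 140 = 15400.00, centroid at (55.00, 70.00).
semicircular top: A = ½π·55² = 4751.66, centroid at (55.00, 163.34).
triangular fin: A = ½·70·40 = 1400.00, centroid at (133.33, 13.33).
hole: A = −π·24² = -1809.56, centroid at (63.00, 67.00).
ΣA = 19742.10 mm²
ΣAx̄ = (15400.00)(55.00) + (4751.66)(55.00) + (1400.00)(133.33) + (-1809.56)(63.00) = 1181005.79 mm³
ΣAȳ = (15400.00)(70.00) + (4751.66)(163.34) + (1400.00)(13.33) + (-1809.56)(67.00) = 1751575.23 mm³
x̄ = 1181005.79 / 19742.10 = 59.82 mm
ȳ = 1751575.23 / 19742.10 = 88.72 mm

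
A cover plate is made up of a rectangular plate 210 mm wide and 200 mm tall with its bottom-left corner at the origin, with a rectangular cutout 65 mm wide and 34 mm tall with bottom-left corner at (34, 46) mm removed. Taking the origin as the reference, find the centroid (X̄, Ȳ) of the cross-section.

X̄ = 107.14 mm, Ȳ = 102.06 mm

plate: A = 210 × 200 = 42000.00, centroid at (105.00, 100.00).
hole: A = −(65 × 34) = -2210.00, centroid at (66.50, 63.00).
ΣA = 39790.00 mm², ΣAX̄ = 4263035.00 mm³, ΣAȲ = 4060770.00 mm³.
X̄ = 4263035.00/39790.00 = 107.14 mm; Ȳ = 4060770.00/39790.00 = 102.06 mm.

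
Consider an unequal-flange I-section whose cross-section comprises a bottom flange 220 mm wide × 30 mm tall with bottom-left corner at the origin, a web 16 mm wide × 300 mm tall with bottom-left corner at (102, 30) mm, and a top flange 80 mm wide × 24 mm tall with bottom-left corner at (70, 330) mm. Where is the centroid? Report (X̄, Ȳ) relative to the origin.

Part | A | x̄ᵢ | ȳᵢ | A·x̄ᵢ | A·ȳᵢ
bottom flange | 6600.00 | 110.00 | 15.00 | 726000.00 | 99000.00
web | 4800.00 | 110.00 | 180.00 | 528000.00 | 864000.00
top flange | 1920.00 | 110.00 | 342.00 | 211200.00 | 656640.00
Σ | 13320.00 |  |  | 1465200.00 | 1619640.00
X̄ = 1465200.00 / 13320.00 = 110.00 mm
Ȳ = 1619640.00 / 13320.00 = 121.59 mm

X̄ = 110.00 mm, Ȳ = 121.59 mm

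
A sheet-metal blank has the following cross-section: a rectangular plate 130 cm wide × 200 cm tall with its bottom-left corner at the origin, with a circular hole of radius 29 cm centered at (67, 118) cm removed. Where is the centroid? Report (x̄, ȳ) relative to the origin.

plate: A = 130 × 200 = 26000.00, centroid at (65.00, 100.00).
hole: A = −π·29² = -2642.08, centroid at (67.00, 118.00).
ΣA = 23357.92 cm²
ΣAx̄ = (26000.00)(65.00) + (-2642.08)(67.00) = 1512980.68 cm³
ΣAȳ = (26000.00)(100.00) + (-2642.08)(118.00) = 2288234.63 cm³
x̄ = 1512980.68 / 23357.92 = 64.77 cm
ȳ = 2288234.63 / 23357.92 = 97.96 cm

x̄ = 64.77 cm, ȳ = 97.96 cm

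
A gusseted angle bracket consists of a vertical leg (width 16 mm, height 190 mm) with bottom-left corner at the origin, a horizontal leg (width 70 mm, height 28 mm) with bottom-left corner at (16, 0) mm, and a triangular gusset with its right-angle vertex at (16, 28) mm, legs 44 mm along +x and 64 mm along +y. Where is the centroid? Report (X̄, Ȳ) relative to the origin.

X̄ = 26.13 mm, Ȳ = 60.19 mm

vertical leg: A = 16 × 190 = 3040.00, centroid at (8.00, 95.00).
horizontal leg: A = 70 × 28 = 1960.00, centroid at (51.00, 14.00).
gusset: A = ½·44·64 = 1408.00, centroid at (30.67, 49.33).
ΣA = 6408.00 mm², ΣAX̄ = 167458.67 mm³, ΣAȲ = 385701.33 mm³.
X̄ = 167458.67/6408.00 = 26.13 mm; Ȳ = 385701.33/6408.00 = 60.19 mm.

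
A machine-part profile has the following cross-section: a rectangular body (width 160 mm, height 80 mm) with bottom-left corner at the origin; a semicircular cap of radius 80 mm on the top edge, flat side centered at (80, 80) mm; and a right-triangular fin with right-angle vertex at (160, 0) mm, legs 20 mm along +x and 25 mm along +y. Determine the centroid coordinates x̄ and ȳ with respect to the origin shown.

x̄ = 80.94 mm, ȳ = 71.84 mm

Part | A | x̄ᵢ | ȳᵢ | A·x̄ᵢ | A·ȳᵢ
rectangular body | 12800.00 | 80.00 | 40.00 | 1024000.00 | 512000.00
semicircular top | 10053.10 | 80.00 | 113.95 | 804247.72 | 1145581.05
triangular fin | 250.00 | 166.67 | 8.33 | 41666.67 | 2083.33
Σ | 23103.10 |  |  | 1869914.39 | 1659664.39
x̄ = 1869914.39 / 23103.10 = 80.94 mm
ȳ = 1659664.39 / 23103.10 = 71.84 mm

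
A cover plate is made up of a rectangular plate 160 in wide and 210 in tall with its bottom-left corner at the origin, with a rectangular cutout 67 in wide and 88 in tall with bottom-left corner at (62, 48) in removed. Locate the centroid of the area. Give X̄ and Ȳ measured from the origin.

plate: A = 160 × 210 = 33600.00, centroid at (80.00, 105.00).
hole: A = −(67 × 88) = -5896.00, centroid at (95.50, 92.00).
ΣA = 27704.00 in², ΣAX̄ = 2124932.00 in³, ΣAȲ = 2985568.00 in³.
X̄ = 2124932.00/27704.00 = 76.70 in; Ȳ = 2985568.00/27704.00 = 107.77 in.

X̄ = 76.70 in, Ȳ = 107.77 in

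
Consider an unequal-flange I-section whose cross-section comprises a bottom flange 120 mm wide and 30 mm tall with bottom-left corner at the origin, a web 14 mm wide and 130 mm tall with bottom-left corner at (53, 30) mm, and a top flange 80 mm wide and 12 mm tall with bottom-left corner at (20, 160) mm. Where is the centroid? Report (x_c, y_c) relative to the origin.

x_c = 60.00 mm, y_c = 60.54 mm

bottom flange: A = 120 × 30 = 3600.00, centroid at (60.00, 15.00).
web: A = 14 × 130 = 1820.00, centroid at (60.00, 95.00).
top flange: A = 80 × 12 = 960.00, centroid at (60.00, 166.00).
ΣA = 6380.00 mm²
ΣAx_c = (3600.00)(60.00) + (1820.00)(60.00) + (960.00)(60.00) = 382800.00 mm³
ΣAy_c = (3600.00)(15.00) + (1820.00)(95.00) + (960.00)(166.00) = 386260.00 mm³
x_c = 382800.00 / 6380.00 = 60.00 mm
y_c = 386260.00 / 6380.00 = 60.54 mm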